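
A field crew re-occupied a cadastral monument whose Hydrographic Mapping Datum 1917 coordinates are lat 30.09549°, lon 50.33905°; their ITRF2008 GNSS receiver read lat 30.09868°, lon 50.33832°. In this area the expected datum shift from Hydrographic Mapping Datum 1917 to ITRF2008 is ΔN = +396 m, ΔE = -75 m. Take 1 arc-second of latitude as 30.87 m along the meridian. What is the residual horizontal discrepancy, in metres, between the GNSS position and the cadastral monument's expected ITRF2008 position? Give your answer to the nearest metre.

42 m

Observed coordinate differences: Δφ = +0.00319°, Δλ = -0.00073°.
Converting to metres (1° lat = 111132 m, cos φ = 0.865191): observed ΔN = 354.5 m, observed ΔE = -70.2 m.
Subtracting the expected shift leaves a residual of 354.5 − (396) = -41.5 m north and -70.2 − (-75) = 4.8 m east.
Residual distance = √((-41.5)² + 4.8²) = 41.8 m.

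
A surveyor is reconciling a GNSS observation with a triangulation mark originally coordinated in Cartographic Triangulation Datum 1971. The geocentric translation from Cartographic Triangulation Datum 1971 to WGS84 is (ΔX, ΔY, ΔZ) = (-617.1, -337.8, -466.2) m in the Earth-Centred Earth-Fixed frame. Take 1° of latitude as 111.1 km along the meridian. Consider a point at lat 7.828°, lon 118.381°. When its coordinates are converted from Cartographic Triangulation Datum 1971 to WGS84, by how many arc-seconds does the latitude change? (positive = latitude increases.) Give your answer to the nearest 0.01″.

Δφ = -14.95″

sin φ = 0.136200, cos φ = 0.990681, sin λ = 0.879806, cos λ = -0.475332.
North component: ΔN = −sin φ cos λ·ΔX − sin φ sin λ·ΔY + cos φ·ΔZ = −(0.136200)(-0.475332)(-617.1) − (0.136200)(0.879806)(-337.8) + (0.990681)(-466.2) = -461.33 m.
1° of latitude spans 111100 m, so Δφ = -461.33 / 111100 × 3600 = -14.949″.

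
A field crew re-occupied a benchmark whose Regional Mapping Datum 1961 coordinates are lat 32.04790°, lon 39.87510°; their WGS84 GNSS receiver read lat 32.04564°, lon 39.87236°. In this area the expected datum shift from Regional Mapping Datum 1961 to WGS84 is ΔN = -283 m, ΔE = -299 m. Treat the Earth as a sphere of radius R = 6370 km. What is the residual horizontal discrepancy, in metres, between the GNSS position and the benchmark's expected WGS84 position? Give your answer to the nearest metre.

Observed coordinate differences: Δφ = -0.00226°, Δλ = -0.00274°.
Converting to metres (1° lat = 111177 m, cos φ = 0.847605): observed ΔN = -251.3 m, observed ΔE = -258.2 m.
Subtracting the expected shift leaves a residual of -251.3 − (-283) = 31.7 m north and -258.2 − (-299) = 40.8 m east.
Residual distance = √(31.7² + 40.8²) = 51.7 m.

52 m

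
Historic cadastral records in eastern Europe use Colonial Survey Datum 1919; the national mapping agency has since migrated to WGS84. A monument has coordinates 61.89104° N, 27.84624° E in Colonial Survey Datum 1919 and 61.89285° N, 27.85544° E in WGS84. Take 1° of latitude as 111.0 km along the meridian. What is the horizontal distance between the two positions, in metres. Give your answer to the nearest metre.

521 m

Δφ = 61.89285° − 61.89104° = +0.00181°; Δλ = 27.85544° − 27.84624° = +0.00920°.
ΔN = Δφ × 111000 = 200.9 m; ΔE = Δλ × 111000 × cos(61.89104°) = +0.00920 × 111000 × 0.471150 = 481.1 m.
Distance = √(ΔE² + ΔN²) = √(481.1² + 200.9²) = 521.4 m.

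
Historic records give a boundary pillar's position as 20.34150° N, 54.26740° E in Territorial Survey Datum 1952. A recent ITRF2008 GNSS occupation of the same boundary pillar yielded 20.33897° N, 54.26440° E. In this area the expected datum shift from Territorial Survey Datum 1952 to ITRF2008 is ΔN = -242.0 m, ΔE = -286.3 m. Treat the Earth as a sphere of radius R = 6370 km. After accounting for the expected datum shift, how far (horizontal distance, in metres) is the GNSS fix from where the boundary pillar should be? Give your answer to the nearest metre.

47 m

Observed coordinate differences: Δφ = -0.00253°, Δλ = -0.00300°.
Converting to metres (1° lat = 111177 m, cos φ = 0.937637): observed ΔN = -281.3 m, observed ΔE = -312.7 m.
Subtracting the expected shift leaves a residual of -281.3 − (-242.0) = -39.3 m north and -312.7 − (-286.3) = -26.4 m east.
Residual distance = √((-39.3)² + (-26.4)²) = 47.3 m.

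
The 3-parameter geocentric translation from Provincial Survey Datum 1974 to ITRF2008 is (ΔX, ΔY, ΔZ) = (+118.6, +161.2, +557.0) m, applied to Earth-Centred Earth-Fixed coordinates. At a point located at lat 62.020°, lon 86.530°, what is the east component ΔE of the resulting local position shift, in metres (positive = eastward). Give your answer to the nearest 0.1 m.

ΔE = -108.6 m

The local east axis at (φ, λ) is (−sin λ, cos λ, 0), so ΔE = −sin(86.530°)·118.6 + cos(86.530°)·161.2 = -108.63 m.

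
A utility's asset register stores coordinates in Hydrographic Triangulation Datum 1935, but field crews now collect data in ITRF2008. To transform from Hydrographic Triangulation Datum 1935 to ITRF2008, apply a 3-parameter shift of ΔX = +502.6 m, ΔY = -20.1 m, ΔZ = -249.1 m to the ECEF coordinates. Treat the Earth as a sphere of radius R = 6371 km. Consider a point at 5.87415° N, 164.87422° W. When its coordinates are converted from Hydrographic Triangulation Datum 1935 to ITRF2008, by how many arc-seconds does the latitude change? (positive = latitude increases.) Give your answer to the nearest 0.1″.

Δφ = -6.4″

sin φ = 0.102344, cos φ = 0.994749, sin λ = -0.260939, cos λ = -0.965355.
North component: ΔN = −sin φ cos λ·ΔX − sin φ sin λ·ΔY + cos φ·ΔZ = −(0.102344)(-0.965355)(502.6) − (0.102344)(-0.260939)(-20.1) + (0.994749)(-249.1) = -198.67 m.
1° of latitude spans πR/180 = 111195 m, so Δφ = -198.67 / 111195 × 3600 = -6.432″.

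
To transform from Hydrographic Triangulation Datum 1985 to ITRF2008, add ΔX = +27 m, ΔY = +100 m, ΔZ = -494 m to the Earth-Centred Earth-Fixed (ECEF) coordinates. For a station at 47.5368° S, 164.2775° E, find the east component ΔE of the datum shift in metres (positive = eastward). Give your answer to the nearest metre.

ΔE = -104 m

The local east axis at (φ, λ) is (−sin λ, cos λ, 0), so ΔE = −sin(164.2775°)·27 + cos(164.2775°)·100 = -103.57 m.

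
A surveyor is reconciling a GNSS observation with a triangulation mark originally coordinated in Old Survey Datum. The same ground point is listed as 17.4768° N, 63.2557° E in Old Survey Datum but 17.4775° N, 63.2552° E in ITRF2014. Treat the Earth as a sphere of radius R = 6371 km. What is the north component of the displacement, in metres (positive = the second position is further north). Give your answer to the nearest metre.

Δφ = 17.4775° − 17.4768° = +0.0007°; Δλ = 63.2552° − 63.2557° = -0.0005°.
1° along a meridian = πR/180 = 111195 m.
ΔN = Δφ × 111195 = 77.8 m; ΔE = Δλ × 111195 × cos(17.4768°) = -0.0005 × 111195 × 0.953839 = -53.0 m.

ΔN = 78 m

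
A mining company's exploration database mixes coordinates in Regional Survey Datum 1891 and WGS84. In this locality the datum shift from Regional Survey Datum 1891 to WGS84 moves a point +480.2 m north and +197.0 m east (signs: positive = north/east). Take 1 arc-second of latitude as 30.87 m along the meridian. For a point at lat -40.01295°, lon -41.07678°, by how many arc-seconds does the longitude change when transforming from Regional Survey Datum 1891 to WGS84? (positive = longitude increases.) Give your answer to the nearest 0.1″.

At latitude -40.01295°, cos φ = 0.765899.
1″ of longitude at this latitude = 30.87 × cos φ = 23.6433 m, so Δλ = 197.0 / 23.6433 = 8.332″.

Δλ = 8.3″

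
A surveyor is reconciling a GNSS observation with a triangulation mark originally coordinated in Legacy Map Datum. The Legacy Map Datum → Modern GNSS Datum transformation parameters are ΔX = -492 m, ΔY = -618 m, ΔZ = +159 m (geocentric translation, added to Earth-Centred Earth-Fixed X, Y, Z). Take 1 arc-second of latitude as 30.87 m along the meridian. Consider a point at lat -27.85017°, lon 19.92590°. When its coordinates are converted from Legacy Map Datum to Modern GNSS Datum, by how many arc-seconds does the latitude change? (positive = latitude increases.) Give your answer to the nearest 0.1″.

Δφ = -5.6″

sin φ = -0.467161, cos φ = 0.884172, sin λ = 0.340805, cos λ = 0.940134.
North component: ΔN = −sin φ cos λ·ΔX − sin φ sin λ·ΔY + cos φ·ΔZ = −(-0.467161)(0.940134)(-492) − (-0.467161)(0.340805)(-618) + (0.884172)(159) = -173.89 m.
1° of latitude spans 3600 × 30.87 = 111132 m, so Δφ = -173.89 / 111132 × 3600 = -5.633″.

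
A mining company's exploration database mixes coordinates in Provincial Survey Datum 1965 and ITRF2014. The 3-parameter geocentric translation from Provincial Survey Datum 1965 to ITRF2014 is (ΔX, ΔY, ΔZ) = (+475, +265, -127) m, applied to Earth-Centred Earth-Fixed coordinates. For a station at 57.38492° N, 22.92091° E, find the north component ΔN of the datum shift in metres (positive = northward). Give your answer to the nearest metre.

The local north axis is (−sin φ cos λ, −sin φ sin λ, cos φ), giving ΔN = -368.507 − 86.932 − 68.452 = -523.89 m.

ΔN = -524 m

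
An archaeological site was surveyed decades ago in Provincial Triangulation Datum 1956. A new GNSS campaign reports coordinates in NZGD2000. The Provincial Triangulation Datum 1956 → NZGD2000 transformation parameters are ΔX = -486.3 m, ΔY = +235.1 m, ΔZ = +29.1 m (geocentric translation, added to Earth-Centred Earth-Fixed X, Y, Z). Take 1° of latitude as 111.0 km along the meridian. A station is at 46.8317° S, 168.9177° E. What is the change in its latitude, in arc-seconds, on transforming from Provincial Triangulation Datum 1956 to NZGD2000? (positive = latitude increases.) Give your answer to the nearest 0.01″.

sin φ = -0.729347, cos φ = 0.684144, sin λ = 0.192219, cos λ = -0.981352.
North component: ΔN = −sin φ cos λ·ΔX − sin φ sin λ·ΔY + cos φ·ΔZ = −(-0.729347)(-0.981352)(-486.3) − (-0.729347)(0.192219)(235.1) + (0.684144)(29.1) = 400.94 m.
1° of latitude spans 111000 m, so Δφ = 400.94 / 111000 × 3600 = 13.003″.

Δφ = 13.00″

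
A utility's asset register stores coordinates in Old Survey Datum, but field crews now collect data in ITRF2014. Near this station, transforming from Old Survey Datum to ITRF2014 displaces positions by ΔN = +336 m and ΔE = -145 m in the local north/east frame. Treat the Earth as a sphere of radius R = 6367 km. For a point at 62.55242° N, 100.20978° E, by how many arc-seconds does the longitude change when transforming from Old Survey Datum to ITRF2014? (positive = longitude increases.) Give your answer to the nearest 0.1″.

Δλ = -10.2″

At latitude 62.55242°, cos φ = 0.460937.
One radian of longitude at latitude φ spans R cos φ, so Δλ = ΔE / (R cos φ) = -145.0 / (6367000 × 0.460937) = -4.9407e-05 rad = -10.191″.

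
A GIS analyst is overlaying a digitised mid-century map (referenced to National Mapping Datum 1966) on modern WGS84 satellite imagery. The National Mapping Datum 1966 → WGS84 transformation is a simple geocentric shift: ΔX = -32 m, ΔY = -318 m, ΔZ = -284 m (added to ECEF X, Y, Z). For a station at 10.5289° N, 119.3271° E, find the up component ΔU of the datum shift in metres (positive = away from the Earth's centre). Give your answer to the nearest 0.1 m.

At φ = 10.5289°, λ = 119.3271°: sin φ = 0.182731, cos φ = 0.983163, sin λ = 0.871838, cos λ = -0.489795.
ΔU = cos φ cos λ·ΔX + cos φ sin λ·ΔY + sin φ·ΔZ = (0.983163)(-0.489795)(-32) + (0.983163)(0.871838)(-318) + (0.182731)(-284) = -309.06 m.

ΔU = -309.1 m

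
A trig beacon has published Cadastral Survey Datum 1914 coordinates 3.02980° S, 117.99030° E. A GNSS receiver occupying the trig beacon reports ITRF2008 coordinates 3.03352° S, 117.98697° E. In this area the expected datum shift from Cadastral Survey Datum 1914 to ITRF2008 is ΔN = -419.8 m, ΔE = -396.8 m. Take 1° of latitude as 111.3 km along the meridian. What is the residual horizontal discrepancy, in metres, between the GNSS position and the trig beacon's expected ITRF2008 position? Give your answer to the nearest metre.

Observed coordinate differences: Δφ = -0.00372°, Δλ = -0.00333°.
Converting to metres (1° lat = 111300 m, cos φ = 0.998602): observed ΔN = -414.0 m, observed ΔE = -370.1 m.
Subtracting the expected shift leaves a residual of -414.0 − (-419.8) = 5.8 m north and -370.1 − (-396.8) = 26.7 m east.
Residual distance = √(5.8² + 26.7²) = 27.3 m.

27 m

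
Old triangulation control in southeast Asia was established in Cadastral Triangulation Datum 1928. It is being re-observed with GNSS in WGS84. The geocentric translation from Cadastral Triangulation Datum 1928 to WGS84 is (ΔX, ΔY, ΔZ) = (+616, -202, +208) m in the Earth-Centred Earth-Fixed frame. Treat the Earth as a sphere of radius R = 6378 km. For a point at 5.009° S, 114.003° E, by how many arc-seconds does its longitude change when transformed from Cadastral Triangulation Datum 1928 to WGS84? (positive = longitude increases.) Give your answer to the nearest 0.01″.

sin φ = -0.087312, cos φ = 0.996181, sin λ = 0.913524, cos λ = -0.406784.
East component: ΔE = −sin λ·ΔX + cos λ·ΔY = −(0.913524)(616) + (-0.406784)(-202) = -480.56 m.
1° of latitude spans πR/180 = 111317 m; at latitude φ, 1° of longitude spans that × cos φ = 110892.0 m, so Δλ = -480.56 / 110892.0 × 3600 = -15.601″.

Δλ = -15.60″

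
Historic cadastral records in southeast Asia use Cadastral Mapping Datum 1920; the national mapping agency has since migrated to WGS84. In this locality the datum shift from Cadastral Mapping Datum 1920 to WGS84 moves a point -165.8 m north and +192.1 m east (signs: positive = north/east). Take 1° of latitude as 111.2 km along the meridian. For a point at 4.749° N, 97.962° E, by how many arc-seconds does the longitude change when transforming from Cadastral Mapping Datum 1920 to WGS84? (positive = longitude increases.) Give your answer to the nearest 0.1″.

At latitude 4.749°, cos φ = 0.996567.
1° of longitude at this latitude = 111.2 × cos φ = 110.82 km, so Δλ = 192.1 / 110818.2 = 0.0017335° = 6.240″.

Δλ = 6.2″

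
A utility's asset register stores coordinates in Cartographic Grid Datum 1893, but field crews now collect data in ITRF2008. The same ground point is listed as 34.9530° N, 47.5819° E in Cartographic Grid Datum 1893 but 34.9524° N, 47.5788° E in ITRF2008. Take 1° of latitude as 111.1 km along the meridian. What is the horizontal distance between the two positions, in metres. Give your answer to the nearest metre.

Δφ = 34.9524° − 34.9530° = -0.0006°; Δλ = 47.5788° − 47.5819° = -0.0031°.
ΔN = Δφ × 111100 = -66.7 m; ΔE = Δλ × 111100 × cos(34.9530°) = -0.0031 × 111100 × 0.819622 = -282.3 m.
Distance = √(ΔE² + ΔN²) = √((-282.3)² + (-66.7)²) = 290.0 m.

290 m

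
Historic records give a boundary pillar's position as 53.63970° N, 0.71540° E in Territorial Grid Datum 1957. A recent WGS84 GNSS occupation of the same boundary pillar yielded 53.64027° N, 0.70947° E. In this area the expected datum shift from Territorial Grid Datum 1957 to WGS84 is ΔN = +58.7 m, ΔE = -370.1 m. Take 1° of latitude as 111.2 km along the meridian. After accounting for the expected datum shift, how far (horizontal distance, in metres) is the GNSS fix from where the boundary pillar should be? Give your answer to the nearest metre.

21 m

Observed coordinate differences: Δφ = +0.00057°, Δλ = -0.00593°.
Converting to metres (1° lat = 111200 m, cos φ = 0.592861): observed ΔN = 63.4 m, observed ΔE = -390.9 m.
Subtracting the expected shift leaves a residual of 63.4 − (58.7) = 4.7 m north and -390.9 − (-370.1) = -20.8 m east.
Residual distance = √(4.7² + (-20.8)²) = 21.4 m.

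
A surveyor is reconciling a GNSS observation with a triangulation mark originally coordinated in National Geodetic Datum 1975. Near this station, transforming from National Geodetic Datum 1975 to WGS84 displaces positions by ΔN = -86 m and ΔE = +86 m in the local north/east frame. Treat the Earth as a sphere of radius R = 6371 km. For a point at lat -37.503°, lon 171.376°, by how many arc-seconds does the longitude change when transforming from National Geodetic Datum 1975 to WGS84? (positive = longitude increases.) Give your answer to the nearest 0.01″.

At latitude -37.503°, cos φ = 0.793321.
One radian of longitude at latitude φ spans R cos φ, so Δλ = ΔE / (R cos φ) = 86.0 / (6371000 × 0.793321) = 1.7015e-05 rad = 3.510″.

Δλ = 3.51″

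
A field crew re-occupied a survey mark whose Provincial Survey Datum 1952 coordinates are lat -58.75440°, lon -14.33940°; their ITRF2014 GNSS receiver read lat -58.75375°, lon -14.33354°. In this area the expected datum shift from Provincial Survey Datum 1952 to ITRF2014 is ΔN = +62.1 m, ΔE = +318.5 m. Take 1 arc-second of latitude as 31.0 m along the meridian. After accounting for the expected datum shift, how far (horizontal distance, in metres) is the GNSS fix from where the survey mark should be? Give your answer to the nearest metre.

23 m

Observed coordinate differences: Δφ = +0.00065°, Δλ = +0.00586°.
Converting to metres (1° lat = 111600 m, cos φ = 0.518708): observed ΔN = 72.5 m, observed ΔE = 339.2 m.
Subtracting the expected shift leaves a residual of 72.5 − (62.1) = 10.4 m north and 339.2 − (318.5) = 20.7 m east.
Residual distance = √(10.4² + 20.7²) = 23.2 m.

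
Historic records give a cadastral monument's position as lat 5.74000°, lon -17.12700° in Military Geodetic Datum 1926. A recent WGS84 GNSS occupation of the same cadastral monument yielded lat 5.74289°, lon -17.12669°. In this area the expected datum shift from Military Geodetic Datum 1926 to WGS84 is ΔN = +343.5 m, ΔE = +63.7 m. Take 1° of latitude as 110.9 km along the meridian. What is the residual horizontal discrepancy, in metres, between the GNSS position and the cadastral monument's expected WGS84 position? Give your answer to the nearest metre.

Observed coordinate differences: Δφ = +0.00289°, Δλ = +0.00031°.
Converting to metres (1° lat = 110900 m, cos φ = 0.994986): observed ΔN = 320.5 m, observed ΔE = 34.2 m.
Subtracting the expected shift leaves a residual of 320.5 − (343.5) = -23.0 m north and 34.2 − (63.7) = -29.5 m east.
Residual distance = √((-23.0)² + (-29.5)²) = 37.4 m.

37 m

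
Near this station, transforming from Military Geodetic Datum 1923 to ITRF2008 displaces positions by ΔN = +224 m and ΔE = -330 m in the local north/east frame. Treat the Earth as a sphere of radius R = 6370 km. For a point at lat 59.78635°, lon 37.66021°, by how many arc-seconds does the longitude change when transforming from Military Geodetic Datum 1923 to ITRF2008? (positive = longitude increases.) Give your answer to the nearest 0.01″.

Δλ = -21.23″

At latitude 59.78635°, cos φ = 0.503226.
One radian of longitude at latitude φ spans R cos φ, so Δλ = ΔE / (R cos φ) = -330.0 / (6370000 × 0.503226) = -1.0295e-04 rad = -21.234″.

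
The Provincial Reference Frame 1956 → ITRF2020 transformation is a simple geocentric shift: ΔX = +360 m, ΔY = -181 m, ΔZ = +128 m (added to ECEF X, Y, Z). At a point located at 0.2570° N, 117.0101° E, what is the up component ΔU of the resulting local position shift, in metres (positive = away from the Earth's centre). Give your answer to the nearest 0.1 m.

ΔU = -324.2 m

At φ = 0.2570°, λ = 117.0101°: sin φ = 0.004485, cos φ = 0.999990, sin λ = 0.890926, cos λ = -0.454148.
ΔU = cos φ cos λ·ΔX + cos φ sin λ·ΔY + sin φ·ΔZ = (0.999990)(-0.454148)(360) + (0.999990)(0.890926)(-181) + (0.004485)(128) = -324.17 m.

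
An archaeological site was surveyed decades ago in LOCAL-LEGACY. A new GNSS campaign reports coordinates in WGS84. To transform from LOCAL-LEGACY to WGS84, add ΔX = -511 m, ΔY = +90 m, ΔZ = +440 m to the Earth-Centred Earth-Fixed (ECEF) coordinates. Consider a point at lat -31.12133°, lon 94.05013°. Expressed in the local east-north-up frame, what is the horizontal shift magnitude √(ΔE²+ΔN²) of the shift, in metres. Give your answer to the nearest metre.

670 m

At φ = -31.12133°, λ = 94.05013°: sin φ = -0.516852, cos φ = 0.856075, sin λ = 0.997503, cos λ = -0.070629.
ΔE = −sin λ·ΔX + cos λ·ΔY = −(0.997503)·(-511) + (-0.070629)·(90) = 503.37 m.
ΔN = −sin φ cos λ·ΔX − sin φ sin λ·ΔY + cos φ·ΔZ = −(-0.516852)(-0.070629)(-511) − (-0.516852)(0.997503)(90) + (0.856075)(440) = 441.73 m.
Horizontal magnitude = √(ΔE² + ΔN²) = √(503.37² + 441.73²) = 669.70 m.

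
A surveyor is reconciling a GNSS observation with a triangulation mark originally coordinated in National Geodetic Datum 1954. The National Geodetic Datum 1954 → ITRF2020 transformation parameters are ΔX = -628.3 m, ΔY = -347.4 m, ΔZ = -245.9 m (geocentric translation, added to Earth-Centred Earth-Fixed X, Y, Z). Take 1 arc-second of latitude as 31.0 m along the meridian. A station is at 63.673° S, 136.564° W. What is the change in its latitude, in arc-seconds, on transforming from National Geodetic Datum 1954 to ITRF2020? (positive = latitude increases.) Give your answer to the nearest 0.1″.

Δφ = 16.6″

sin φ = -0.896278, cos φ = 0.443494, sin λ = -0.687544, cos λ = -0.726143.
North component: ΔN = −sin φ cos λ·ΔX − sin φ sin λ·ΔY + cos φ·ΔZ = −(-0.896278)(-0.726143)(-628.3) − (-0.896278)(-0.687544)(-347.4) + (0.443494)(-245.9) = 513.94 m.
1° of latitude spans 3600 × 31.00 = 111600 m, so Δφ = 513.94 / 111600 × 3600 = 16.579″.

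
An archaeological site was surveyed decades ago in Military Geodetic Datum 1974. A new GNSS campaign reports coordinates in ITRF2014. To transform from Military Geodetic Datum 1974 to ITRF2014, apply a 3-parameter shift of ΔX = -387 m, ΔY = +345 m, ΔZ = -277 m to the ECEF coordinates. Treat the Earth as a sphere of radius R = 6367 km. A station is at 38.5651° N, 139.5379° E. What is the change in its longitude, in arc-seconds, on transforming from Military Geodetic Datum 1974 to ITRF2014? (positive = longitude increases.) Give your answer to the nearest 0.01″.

sin φ = 0.623403, cos φ = 0.781900, sin λ = 0.648945, cos λ = -0.760835.
East component: ΔE = −sin λ·ΔX + cos λ·ΔY = −(0.648945)(-387) + (-0.760835)(345) = -11.35 m.
1° of latitude spans πR/180 = 111125 m; at latitude φ, 1° of longitude spans that × cos φ = 86888.8 m, so Δλ = -11.35 / 86888.8 × 3600 = -0.470″.

Δλ = -0.47″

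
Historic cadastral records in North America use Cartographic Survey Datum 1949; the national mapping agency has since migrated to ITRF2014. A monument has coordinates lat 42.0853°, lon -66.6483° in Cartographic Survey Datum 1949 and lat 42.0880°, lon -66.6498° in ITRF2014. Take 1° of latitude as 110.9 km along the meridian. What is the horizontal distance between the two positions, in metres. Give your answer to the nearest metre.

324 m

Δφ = 42.0880° − 42.0853° = +0.0027°; Δλ = -66.6498° − -66.6483° = -0.0015°.
ΔN = Δφ × 110900 = 299.4 m; ΔE = Δλ × 110900 × cos(42.0853°) = -0.0015 × 110900 × 0.742148 = -123.5 m.
Distance = √(ΔE² + ΔN²) = √((-123.5)² + 299.4²) = 323.9 m.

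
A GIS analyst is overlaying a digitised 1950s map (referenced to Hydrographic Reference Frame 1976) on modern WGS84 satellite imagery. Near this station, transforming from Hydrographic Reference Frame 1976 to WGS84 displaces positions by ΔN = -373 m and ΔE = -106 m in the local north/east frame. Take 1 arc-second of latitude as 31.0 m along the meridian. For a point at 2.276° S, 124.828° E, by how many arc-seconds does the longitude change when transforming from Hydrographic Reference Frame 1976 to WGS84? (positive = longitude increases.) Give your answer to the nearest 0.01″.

Δλ = -3.42″

At latitude -2.276°, cos φ = 0.999211.
1″ of longitude at this latitude = 31.00 × cos φ = 30.9755 m, so Δλ = -106.0 / 30.9755 = -3.422″.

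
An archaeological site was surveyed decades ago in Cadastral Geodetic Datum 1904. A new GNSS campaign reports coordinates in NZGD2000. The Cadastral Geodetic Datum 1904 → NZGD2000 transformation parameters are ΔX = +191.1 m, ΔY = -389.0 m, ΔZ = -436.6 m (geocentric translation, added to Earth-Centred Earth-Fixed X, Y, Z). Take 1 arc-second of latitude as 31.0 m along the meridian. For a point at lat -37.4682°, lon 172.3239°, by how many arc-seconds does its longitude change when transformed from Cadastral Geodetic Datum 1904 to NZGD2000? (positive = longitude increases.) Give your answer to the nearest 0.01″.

sin φ = -0.608321, cos φ = 0.793691, sin λ = 0.133573, cos λ = -0.991039.
East component: ΔE = −sin λ·ΔX + cos λ·ΔY = −(0.133573)(191.1) + (-0.991039)(-389.0) = 359.99 m.
1° of latitude spans 3600 × 31.00 = 111600 m; at latitude φ, 1° of longitude spans that × cos φ = 88575.9 m, so Δλ = 359.99 / 88575.9 × 3600 = 14.631″.

Δλ = 14.63″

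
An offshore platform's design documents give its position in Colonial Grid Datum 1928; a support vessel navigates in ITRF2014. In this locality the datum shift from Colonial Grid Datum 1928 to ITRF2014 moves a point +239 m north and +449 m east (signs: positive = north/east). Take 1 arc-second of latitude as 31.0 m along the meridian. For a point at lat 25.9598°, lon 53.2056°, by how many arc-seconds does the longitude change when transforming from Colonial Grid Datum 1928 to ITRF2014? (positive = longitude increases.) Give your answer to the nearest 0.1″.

At latitude 25.9598°, cos φ = 0.899101.
1″ of longitude at this latitude = 31.00 × cos φ = 27.8721 m, so Δλ = 449.0 / 27.8721 = 16.109″.

Δλ = 16.1″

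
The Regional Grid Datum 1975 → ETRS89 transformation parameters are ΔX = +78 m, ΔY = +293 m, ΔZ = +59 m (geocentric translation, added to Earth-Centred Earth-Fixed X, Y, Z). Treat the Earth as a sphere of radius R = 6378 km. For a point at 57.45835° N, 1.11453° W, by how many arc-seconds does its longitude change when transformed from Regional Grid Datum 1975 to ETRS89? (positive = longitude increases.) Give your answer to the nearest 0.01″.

Δλ = 17.70″

sin φ = 0.843001, cos φ = 0.537913, sin λ = -0.019451, cos λ = 0.999811.
East component: ΔE = −sin λ·ΔX + cos λ·ΔY = −(-0.019451)(78) + (0.999811)(293) = 294.46 m.
1° of latitude spans πR/180 = 111317 m; at latitude φ, 1° of longitude spans that × cos φ = 59878.9 m, so Δλ = 294.46 / 59878.9 × 3600 = 17.703″.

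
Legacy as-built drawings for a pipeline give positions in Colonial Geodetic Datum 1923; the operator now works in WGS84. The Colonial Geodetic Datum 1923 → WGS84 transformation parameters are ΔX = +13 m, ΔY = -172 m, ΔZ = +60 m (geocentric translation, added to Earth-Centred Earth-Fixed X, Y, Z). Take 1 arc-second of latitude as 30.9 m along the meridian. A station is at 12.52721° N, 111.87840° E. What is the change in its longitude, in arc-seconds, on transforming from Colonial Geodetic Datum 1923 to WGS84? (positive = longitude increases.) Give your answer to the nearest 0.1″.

Δλ = 1.7″

sin φ = 0.216903, cos φ = 0.976193, sin λ = 0.927977, cos λ = -0.372638.
East component: ΔE = −sin λ·ΔX + cos λ·ΔY = −(0.927977)(13) + (-0.372638)(-172) = 52.03 m.
1° of latitude spans 3600 × 30.90 = 111240 m; at latitude φ, 1° of longitude spans that × cos φ = 108591.7 m, so Δλ = 52.03 / 108591.7 × 3600 = 1.725″.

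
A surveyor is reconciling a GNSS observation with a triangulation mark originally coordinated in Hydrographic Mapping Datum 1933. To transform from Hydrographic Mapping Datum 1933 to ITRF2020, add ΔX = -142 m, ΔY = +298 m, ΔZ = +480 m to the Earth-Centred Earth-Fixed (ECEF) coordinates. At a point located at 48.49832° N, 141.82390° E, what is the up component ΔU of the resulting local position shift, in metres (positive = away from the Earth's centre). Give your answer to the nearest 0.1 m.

ΔU = 555.5 m

At φ = 48.49832°, λ = 141.82390°: sin φ = 0.748936, cos φ = 0.662642, sin λ = 0.618081, cos λ = -0.786115.
ΔU = cos φ cos λ·ΔX + cos φ sin λ·ΔY + sin φ·ΔZ = (0.662642)(-0.786115)(-142) + (0.662642)(0.618081)(298) + (0.748936)(480) = 555.51 m.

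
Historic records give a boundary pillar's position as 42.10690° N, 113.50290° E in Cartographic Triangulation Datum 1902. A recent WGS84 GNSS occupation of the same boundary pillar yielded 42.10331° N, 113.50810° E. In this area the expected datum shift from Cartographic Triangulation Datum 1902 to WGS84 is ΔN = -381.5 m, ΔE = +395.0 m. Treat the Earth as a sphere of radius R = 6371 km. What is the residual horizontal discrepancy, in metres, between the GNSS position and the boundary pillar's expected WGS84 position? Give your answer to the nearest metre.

38 m

Observed coordinate differences: Δφ = -0.00359°, Δλ = +0.00520°.
Converting to metres (1° lat = 111195 m, cos φ = 0.741895): observed ΔN = -399.2 m, observed ΔE = 429.0 m.
Subtracting the expected shift leaves a residual of -399.2 − (-381.5) = -17.7 m north and 429.0 − (395.0) = 34.0 m east.
Residual distance = √((-17.7)² + 34.0²) = 38.3 m.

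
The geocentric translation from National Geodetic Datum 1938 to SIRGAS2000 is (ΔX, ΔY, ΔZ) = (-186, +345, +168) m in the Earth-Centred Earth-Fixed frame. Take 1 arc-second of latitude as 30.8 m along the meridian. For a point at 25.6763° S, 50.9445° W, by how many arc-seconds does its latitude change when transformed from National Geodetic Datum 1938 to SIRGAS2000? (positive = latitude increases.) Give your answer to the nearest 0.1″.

sin φ = -0.433286, cos φ = 0.901256, sin λ = -0.776536, cos λ = 0.630073.
North component: ΔN = −sin φ cos λ·ΔX − sin φ sin λ·ΔY + cos φ·ΔZ = −(-0.433286)(0.630073)(-186) − (-0.433286)(-0.776536)(345) + (0.901256)(168) = -15.45 m.
1° of latitude spans 3600 × 30.80 = 110880 m, so Δφ = -15.45 / 110880 × 3600 = -0.502″.

Δφ = -0.5″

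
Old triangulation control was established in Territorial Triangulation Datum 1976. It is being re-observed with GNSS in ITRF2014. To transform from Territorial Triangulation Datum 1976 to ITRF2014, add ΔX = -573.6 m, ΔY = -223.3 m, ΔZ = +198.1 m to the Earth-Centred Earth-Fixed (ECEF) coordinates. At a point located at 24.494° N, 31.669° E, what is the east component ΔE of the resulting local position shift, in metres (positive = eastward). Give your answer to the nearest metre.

ΔE = 111 m

At φ = 24.494°, λ = 31.669°: sin φ = 0.414598, cos φ = 0.910005, sin λ = 0.525011, cos λ = 0.851095.
ΔE = −sin λ·ΔX + cos λ·ΔY = −(0.525011)·(-573.6) + (0.851095)·(-223.3) = 111.10 m.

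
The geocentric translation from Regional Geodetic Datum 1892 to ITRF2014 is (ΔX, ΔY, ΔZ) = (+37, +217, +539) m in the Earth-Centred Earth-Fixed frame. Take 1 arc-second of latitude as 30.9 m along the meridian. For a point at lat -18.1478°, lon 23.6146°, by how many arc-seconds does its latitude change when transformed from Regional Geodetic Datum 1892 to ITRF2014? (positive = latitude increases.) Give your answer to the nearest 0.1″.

Δφ = 17.8″

sin φ = -0.311469, cos φ = 0.950256, sin λ = 0.400583, cos λ = 0.916261.
North component: ΔN = −sin φ cos λ·ΔX − sin φ sin λ·ΔY + cos φ·ΔZ = −(-0.311469)(0.916261)(37) − (-0.311469)(0.400583)(217) + (0.950256)(539) = 549.82 m.
1° of latitude spans 3600 × 30.90 = 111240 m, so Δφ = 549.82 / 111240 × 3600 = 17.794″.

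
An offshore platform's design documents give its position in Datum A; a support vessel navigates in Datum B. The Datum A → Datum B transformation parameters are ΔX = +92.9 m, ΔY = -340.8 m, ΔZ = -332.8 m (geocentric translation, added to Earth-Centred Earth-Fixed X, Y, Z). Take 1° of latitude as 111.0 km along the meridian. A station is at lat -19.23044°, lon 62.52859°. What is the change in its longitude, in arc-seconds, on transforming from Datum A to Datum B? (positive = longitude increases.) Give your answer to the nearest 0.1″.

sin φ = -0.329368, cos φ = 0.944202, sin λ = 0.887241, cos λ = 0.461306.
East component: ΔE = −sin λ·ΔX + cos λ·ΔY = −(0.887241)(92.9) + (0.461306)(-340.8) = -239.64 m.
1° of latitude spans 111000 m; at latitude φ, 1° of longitude spans that × cos φ = 104806.4 m, so Δλ = -239.64 / 104806.4 × 3600 = -8.231″.

Δλ = -8.2″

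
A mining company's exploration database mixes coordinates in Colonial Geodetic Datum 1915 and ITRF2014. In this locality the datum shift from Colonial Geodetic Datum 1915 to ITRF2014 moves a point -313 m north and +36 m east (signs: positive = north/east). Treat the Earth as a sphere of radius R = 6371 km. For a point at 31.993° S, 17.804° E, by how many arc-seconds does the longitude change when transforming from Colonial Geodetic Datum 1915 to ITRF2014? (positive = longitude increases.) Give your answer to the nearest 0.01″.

Δλ = 1.37″

At latitude -31.993°, cos φ = 0.848113.
One radian of longitude at latitude φ spans R cos φ, so Δλ = ΔE / (R cos φ) = 36.0 / (6371000 × 0.848113) = 6.6626e-06 rad = 1.374″.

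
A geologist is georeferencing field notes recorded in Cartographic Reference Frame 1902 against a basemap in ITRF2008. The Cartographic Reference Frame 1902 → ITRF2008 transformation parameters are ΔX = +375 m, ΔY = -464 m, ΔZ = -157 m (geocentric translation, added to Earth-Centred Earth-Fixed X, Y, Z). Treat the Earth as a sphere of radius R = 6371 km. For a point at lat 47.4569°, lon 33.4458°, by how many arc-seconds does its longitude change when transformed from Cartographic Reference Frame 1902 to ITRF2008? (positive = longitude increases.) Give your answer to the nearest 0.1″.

sin φ = 0.736769, cos φ = 0.676145, sin λ = 0.551148, cos λ = 0.834408.
East component: ΔE = −sin λ·ΔX + cos λ·ΔY = −(0.551148)(375) + (0.834408)(-464) = -593.85 m.
1° of latitude spans πR/180 = 111195 m; at latitude φ, 1° of longitude spans that × cos φ = 75183.9 m, so Δλ = -593.85 / 75183.9 × 3600 = -28.435″.

Δλ = -28.4″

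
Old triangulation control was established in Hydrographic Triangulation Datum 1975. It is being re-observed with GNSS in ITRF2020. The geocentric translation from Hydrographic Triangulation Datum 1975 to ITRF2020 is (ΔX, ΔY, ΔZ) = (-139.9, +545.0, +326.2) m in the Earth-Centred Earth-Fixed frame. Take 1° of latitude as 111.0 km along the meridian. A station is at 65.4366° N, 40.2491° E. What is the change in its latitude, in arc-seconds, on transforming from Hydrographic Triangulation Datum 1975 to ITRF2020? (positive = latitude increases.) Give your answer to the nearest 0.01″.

Δφ = -2.84″

sin φ = 0.909502, cos φ = 0.415700, sin λ = 0.646112, cos λ = 0.763243.
North component: ΔN = −sin φ cos λ·ΔX − sin φ sin λ·ΔY + cos φ·ΔZ = −(0.909502)(0.763243)(-139.9) − (0.909502)(0.646112)(545.0) + (0.415700)(326.2) = -87.55 m.
1° of latitude spans 111000 m, so Δφ = -87.55 / 111000 × 3600 = -2.839″.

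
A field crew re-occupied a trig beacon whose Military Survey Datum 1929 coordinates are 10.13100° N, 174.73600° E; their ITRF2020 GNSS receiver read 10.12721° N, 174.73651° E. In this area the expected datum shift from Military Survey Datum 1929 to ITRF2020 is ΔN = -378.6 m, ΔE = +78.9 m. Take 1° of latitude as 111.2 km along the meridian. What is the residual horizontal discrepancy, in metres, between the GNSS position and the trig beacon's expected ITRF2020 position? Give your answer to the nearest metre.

Observed coordinate differences: Δφ = -0.00379°, Δλ = +0.00051°.
Converting to metres (1° lat = 111200 m, cos φ = 0.984408): observed ΔN = -421.4 m, observed ΔE = 55.8 m.
Subtracting the expected shift leaves a residual of -421.4 − (-378.6) = -42.8 m north and 55.8 − (78.9) = -23.1 m east.
Residual distance = √((-42.8)² + (-23.1)²) = 48.7 m.

49 m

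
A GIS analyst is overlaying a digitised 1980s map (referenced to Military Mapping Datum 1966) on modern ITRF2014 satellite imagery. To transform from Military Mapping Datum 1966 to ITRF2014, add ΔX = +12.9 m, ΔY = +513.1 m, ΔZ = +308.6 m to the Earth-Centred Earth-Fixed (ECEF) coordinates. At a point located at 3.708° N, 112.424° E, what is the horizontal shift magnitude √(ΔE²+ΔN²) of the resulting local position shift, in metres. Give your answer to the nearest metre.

347 m

At φ = 3.708°, λ = 112.424°: sin φ = 0.064672, cos φ = 0.997907, sin λ = 0.924386, cos λ = -0.381458.
ΔE = −sin λ·ΔX + cos λ·ΔY = −(0.924386)·(12.9) + (-0.381458)·(513.1) = -207.65 m.
ΔN = −sin φ cos λ·ΔX − sin φ sin λ·ΔY + cos φ·ΔZ = −(0.064672)(-0.381458)(12.9) − (0.064672)(0.924386)(513.1) + (0.997907)(308.6) = 277.60 m.
Horizontal magnitude = √(ΔE² + ΔN²) = √((-207.65)² + 277.60²) = 346.67 m.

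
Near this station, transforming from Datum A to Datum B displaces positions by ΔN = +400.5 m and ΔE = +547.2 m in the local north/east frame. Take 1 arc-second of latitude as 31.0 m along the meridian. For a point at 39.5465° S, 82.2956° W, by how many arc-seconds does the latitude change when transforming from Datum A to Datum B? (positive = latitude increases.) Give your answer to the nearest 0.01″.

1″ of latitude = 31.00 m, so Δφ = 400.5 / 31.00 = 12.919″.

Δφ = 12.92″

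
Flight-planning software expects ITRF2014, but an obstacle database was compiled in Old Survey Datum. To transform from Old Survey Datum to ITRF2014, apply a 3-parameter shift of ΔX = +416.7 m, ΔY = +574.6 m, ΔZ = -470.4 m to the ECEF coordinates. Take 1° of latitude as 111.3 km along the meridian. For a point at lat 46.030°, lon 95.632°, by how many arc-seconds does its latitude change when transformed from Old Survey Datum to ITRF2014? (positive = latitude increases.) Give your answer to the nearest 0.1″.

sin φ = 0.719703, cos φ = 0.694282, sin λ = 0.995173, cos λ = -0.098139.
North component: ΔN = −sin φ cos λ·ΔX − sin φ sin λ·ΔY + cos φ·ΔZ = −(0.719703)(-0.098139)(416.7) − (0.719703)(0.995173)(574.6) + (0.694282)(-470.4) = -708.70 m.
1° of latitude spans 111300 m, so Δφ = -708.70 / 111300 × 3600 = -22.923″.

Δφ = -22.9″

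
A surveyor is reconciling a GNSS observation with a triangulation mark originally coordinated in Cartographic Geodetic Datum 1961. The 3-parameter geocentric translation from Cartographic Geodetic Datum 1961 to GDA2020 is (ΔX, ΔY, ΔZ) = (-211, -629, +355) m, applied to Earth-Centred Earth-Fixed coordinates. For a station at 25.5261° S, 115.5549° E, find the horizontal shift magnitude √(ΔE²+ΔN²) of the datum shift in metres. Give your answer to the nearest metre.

The local east axis at (φ, λ) is (−sin λ, cos λ, 0), so ΔE = −sin(115.5549°)·(-211) + cos(115.5549°)·(-629) = 461.69 m.
The local north axis is (−sin φ cos λ, −sin φ sin λ, cos φ), giving ΔN = 39.223 − 244.534 + 320.348 = 115.04 m.
Horizontal magnitude = √(ΔE² + ΔN²) = √(461.69² + 115.04²) = 475.81 m.

476 m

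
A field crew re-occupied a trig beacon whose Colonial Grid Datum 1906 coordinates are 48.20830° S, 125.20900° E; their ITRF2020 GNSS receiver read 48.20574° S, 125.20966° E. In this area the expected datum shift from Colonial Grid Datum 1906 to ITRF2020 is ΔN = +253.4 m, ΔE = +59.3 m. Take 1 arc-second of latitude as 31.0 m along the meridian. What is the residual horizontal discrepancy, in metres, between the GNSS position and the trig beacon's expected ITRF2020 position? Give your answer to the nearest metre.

Observed coordinate differences: Δφ = +0.00256°, Δλ = +0.00066°.
Converting to metres (1° lat = 111600 m, cos φ = 0.666424): observed ΔN = 285.7 m, observed ΔE = 49.1 m.
Subtracting the expected shift leaves a residual of 285.7 − (253.4) = 32.3 m north and 49.1 − (59.3) = -10.2 m east.
Residual distance = √(32.3² + (-10.2)²) = 33.9 m.

34 m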